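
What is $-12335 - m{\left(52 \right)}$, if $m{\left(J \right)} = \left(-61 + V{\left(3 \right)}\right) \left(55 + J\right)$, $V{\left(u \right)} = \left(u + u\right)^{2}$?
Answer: $-9660$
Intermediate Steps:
$V{\left(u \right)} = 4 u^{2}$ ($V{\left(u \right)} = \left(2 u\right)^{2} = 4 u^{2}$)
$m{\left(J \right)} = -1375 - 25 J$ ($m{\left(J \right)} = \left(-61 + 4 \cdot 3^{2}\right) \left(55 + J\right) = \left(-61 + 4 \cdot 9\right) \left(55 + J\right) = \left(-61 + 36\right) \left(55 + J\right) = - 25 \left(55 + J\right) = -1375 - 25 J$)
$-12335 - m{\left(52 \right)} = -12335 - \left(-1375 - 1300\right) = -12335 - -2675 = -12335 + 2675 = -9660$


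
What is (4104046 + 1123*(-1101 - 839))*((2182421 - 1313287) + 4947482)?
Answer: 11199463678416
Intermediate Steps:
(4104046 + 1123*(-1101 - 839))*((2182421 - 1313287) + 4947482) = (4104046 + 1123*(-1940))*(869134 + 4947482) = (4104046 - 2178620)*5816616 = 1925426*5816616 = 11199463678416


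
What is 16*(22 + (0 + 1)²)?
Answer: 368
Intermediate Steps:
16*(22 + (0 + 1)²) = 16*(22 + 1²) = 16*(22 + 1) = 16*23 = 368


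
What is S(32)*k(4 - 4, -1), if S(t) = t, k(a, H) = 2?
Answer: 64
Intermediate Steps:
S(32)*k(4 - 4, -1) = 32*2 = 64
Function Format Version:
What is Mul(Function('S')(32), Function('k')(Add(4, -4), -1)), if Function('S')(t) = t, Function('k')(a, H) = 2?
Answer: 64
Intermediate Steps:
Mul(Function('S')(32), Function('k')(Add(4, -4), -1)) = Mul(32, 2) = 64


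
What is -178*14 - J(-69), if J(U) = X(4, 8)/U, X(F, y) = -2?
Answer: -171950/69 ≈ -2492.0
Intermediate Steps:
J(U) = -2/U
-178*14 - J(-69) = -178*14 - (-2)/(-69) = -2492 - (-2)*(-1)/69 = -2492 - 1*2/69 = -2492 - 2/69 = -171950/69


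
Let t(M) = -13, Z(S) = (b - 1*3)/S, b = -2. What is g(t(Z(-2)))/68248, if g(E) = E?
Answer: -13/68248 ≈ -0.00019048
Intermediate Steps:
Z(S) = -5/S (Z(S) = (-2 - 1*3)/S = (-2 - 3)/S = -5/S)
g(t(Z(-2)))/68248 = -13/68248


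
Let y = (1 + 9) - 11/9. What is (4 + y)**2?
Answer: 13225/81 ≈ 163.27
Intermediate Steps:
y = 79/9 (y = 10 - 11*1/9 = 10 - 11/9 = 79/9 ≈ 8.7778)
(4 + y)**2 = (4 + 79/9)**2 = (115/9)**2 = 13225/81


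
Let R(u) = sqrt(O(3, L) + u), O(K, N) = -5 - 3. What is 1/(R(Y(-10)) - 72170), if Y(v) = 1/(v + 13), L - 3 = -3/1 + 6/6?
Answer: -216510/15625526723 - I*sqrt(69)/15625526723 ≈ -1.3856e-5 - 5.3161e-10*I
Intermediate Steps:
L = 1 (L = 3 + (-3/1 + 6/6) = 3 + (-3*1 + 6*(1/6)) = 3 + (-3 + 1) = 3 - 2 = 1)
Y(v) = 1/(13 + v)
O(K, N) = -8
R(u) = sqrt(-8 + u)
1/(R(Y(-10)) - 72170) = 1/(sqrt(-8 + 1/(13 - 10)) - 72170) = 1/(sqrt(-8 + 1/3) - 72170) = 1/(sqrt(-23/3) - 72170) = 1/(I*sqrt(69)/3 - 72170) = 1/(-72170 + I*sqrt(69)/3)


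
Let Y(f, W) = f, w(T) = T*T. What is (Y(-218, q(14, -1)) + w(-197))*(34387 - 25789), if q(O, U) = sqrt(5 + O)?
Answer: 331805418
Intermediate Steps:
w(T) = T**2
(Y(-218, q(14, -1)) + w(-197))*(34387 - 25789) = (-218 + (-197)**2)*(34387 - 25789) = (-218 + 38809)*8598 = 38591*8598 = 331805418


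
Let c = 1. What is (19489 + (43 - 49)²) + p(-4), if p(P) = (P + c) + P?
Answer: 19518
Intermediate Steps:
p(P) = 1 + 2*P (p(P) = (P + 1) + P = (1 + P) + P = 1 + 2*P)
(19489 + (43 - 49)²) + p(-4) = (19489 + (43 - 49)²) + (1 + 2*(-4)) = (19489 + (-6)²) + (1 - 8) = (19489 + 36) - 7 = 19525 - 7 = 19518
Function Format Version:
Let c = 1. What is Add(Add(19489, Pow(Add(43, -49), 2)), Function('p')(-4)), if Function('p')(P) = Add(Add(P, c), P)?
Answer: 19518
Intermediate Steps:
Function('p')(P) = Add(1, Mul(2, P)) (Function('p')(P) = Add(Add(P, 1), P) = Add(Add(1, P), P) = Add(1, Mul(2, P)))
Add(Add(19489, Pow(Add(43, -49), 2)), Function('p')(-4)) = Add(Add(19489, Pow(Add(43, -49), 2)), Add(1, Mul(2, -4))) = Add(Add(19489, Pow(-6, 2)), Add(1, -8)) = Add(Add(19489, 36), -7) = Add(19525, -7) = 19518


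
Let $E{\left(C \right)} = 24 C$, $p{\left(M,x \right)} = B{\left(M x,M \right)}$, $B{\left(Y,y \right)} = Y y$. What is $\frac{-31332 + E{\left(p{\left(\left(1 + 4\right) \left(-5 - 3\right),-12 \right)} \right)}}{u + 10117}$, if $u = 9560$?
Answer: $- \frac{164044}{6559} \approx -25.011$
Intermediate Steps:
$p{\left(M,x \right)} = x M^{2}$ ($p{\left(M,x \right)} = M x M = x M^{2}$)
$\frac{-31332 + E{\left(p{\left(\left(1 + 4\right) \left(-5 - 3\right),-12 \right)} \right)}}{u + 10117} = \frac{-31332 + 24 \left(- 12 \left(\left(1 + 4\right) \left(-5 - 3\right)\right)^{2}\right)}{9560 + 10117} = \frac{-31332 + 24 \left(- 12 \left(5 \left(-8\right)\right)^{2}\right)}{19677} = \left(-31332 + 24 \left(- 12 \left(-40\right)^{2}\right)\right) \frac{1}{19677} = \left(-31332 + 24 \left(\left(-12\right) 1600\right)\right) \frac{1}{19677} = \left(-31332 + 24 \left(-19200\right)\right) \frac{1}{19677} = \left(-31332 - 460800\right) \frac{1}{19677} = \left(-492132\right) \frac{1}{19677} = - \frac{164044}{6559}$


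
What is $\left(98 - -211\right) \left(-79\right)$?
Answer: $-24411$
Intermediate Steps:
$\left(98 - -211\right) \left(-79\right) = \left(98 + 211\right) \left(-79\right) = 309 \left(-79\right) = -24411$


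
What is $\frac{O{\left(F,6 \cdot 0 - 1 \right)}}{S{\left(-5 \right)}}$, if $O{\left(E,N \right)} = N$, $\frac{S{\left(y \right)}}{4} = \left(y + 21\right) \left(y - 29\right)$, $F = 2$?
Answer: $\frac{1}{2176} \approx 0.00045956$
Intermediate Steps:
$S{\left(y \right)} = 4 \left(-29 + y\right) \left(21 + y\right)$ ($S{\left(y \right)} = 4 \left(y + 21\right) \left(y - 29\right) = 4 \left(21 + y\right) \left(-29 + y\right) = 4 \left(-29 + y\right) \left(21 + y\right)$)
$\frac{O{\left(F,6 \cdot 0 - 1 \right)}}{S{\left(-5 \right)}} = \frac{6 \cdot 0 - 1}{-2436 - -160 + 4 \left(-5\right)^{2}} = \frac{0 - 1}{-2436 + 160 + 4 \cdot 25} = - \frac{1}{-2436 + 160 + 100} = - \frac{1}{-2176} = \left(-1\right) \left(- \frac{1}{2176}\right) = \frac{1}{2176}$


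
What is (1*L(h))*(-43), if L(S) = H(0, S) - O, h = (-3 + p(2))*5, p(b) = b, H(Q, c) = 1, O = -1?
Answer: -86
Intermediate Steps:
h = -5 (h = (-3 + 2)*5 = -1*5 = -5)
L(S) = 2 (L(S) = 1 - 1*(-1) = 1 + 1 = 2)
(1*L(h))*(-43) = (1*2)*(-43) = 2*(-43) = -86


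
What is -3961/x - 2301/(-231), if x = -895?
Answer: 991462/68915 ≈ 14.387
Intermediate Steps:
-3961/x - 2301/(-231) = -3961/(-895) - 2301/(-231) = -3961*(-1/895) - 2301*(-1/231) = 3961/895 + 767/77 = 991462/68915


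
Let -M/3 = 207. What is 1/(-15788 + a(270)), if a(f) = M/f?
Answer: -10/157903 ≈ -6.3330e-5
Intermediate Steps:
M = -621 (M = -3*207 = -621)
a(f) = -621/f
1/(-15788 + a(270)) = 1/(-15788 - 621/270) = 1/(-15788 - 621*1/270) = 1/(-15788 - 23/10) = 1/(-157903/10) = -10/157903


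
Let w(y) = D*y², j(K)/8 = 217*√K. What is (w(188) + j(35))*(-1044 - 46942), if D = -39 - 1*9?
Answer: 81408824832 - 83303696*√35 ≈ 8.0916e+10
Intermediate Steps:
D = -48 (D = -39 - 9 = -48)
j(K) = 1736*√K (j(K) = 8*(217*√K) = 1736*√K)
w(y) = -48*y²
(w(188) + j(35))*(-1044 - 46942) = (-48*188² + 1736*√35)*(-1044 - 46942) = (-48*35344 + 1736*√35)*(-47986) = (-1696512 + 1736*√35)*(-47986) = 81408824832 - 83303696*√35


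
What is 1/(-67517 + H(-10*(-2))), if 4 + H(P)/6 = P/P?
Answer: -1/67535 ≈ -1.4807e-5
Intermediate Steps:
H(P) = -18 (H(P) = -24 + 6*(P/P) = -24 + 6*1 = -24 + 6 = -18)
1/(-67517 + H(-10*(-2))) = 1/(-67517 - 18) = 1/(-67535) = -1/67535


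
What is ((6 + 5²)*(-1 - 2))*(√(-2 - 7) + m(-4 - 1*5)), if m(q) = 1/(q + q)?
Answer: 31/6 - 279*I ≈ 5.1667 - 279.0*I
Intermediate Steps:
m(q) = 1/(2*q)
((6 + 5²)*(-1 - 2))*(√(-2 - 7) + m(-4 - 1*5)) = ((6 + 5²)*(-1 - 2))*(√(-2 - 7) + 1/(2*(-4 - 1*5))) = ((6 + 25)*(-3))*(√(-9) + 1/(2*(-4 - 5))) = (31*(-3))*(3*I + (½)/(-9)) = -93*(3*I + (½)*(-⅑)) = -93*(3*I - 1/18) = -93*(-1/18 + 3*I) = 31/6 - 279*I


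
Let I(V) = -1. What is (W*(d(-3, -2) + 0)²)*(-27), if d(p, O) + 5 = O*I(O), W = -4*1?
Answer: 972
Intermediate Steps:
W = -4
d(p, O) = -5 - O (d(p, O) = -5 + O*(-1) = -5 - O)
(W*(d(-3, -2) + 0)²)*(-27) = -4*((-5 - 1*(-2)) + 0)²*(-27) = -4*((-5 + 2) + 0)²*(-27) = -4*(-3 + 0)²*(-27) = -4*(-3)²*(-27) = -4*9*(-27) = -36*(-27) = 972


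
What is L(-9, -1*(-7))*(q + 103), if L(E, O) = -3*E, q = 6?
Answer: 2943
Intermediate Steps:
L(-9, -1*(-7))*(q + 103) = (-3*(-9))*(6 + 103) = 27*109 = 2943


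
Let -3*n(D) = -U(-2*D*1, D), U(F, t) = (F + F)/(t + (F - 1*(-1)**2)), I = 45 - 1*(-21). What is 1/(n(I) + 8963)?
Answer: 67/600609 ≈ 0.00011155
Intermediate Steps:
I = 66 (I = 45 + 21 = 66)
U(F, t) = 2*F/(-1 + F + t) (U(F, t) = (2*F)/(t + (F - 1*1)) = (2*F)/(t + (F - 1)) = (2*F)/(t + (-1 + F)) = (2*F)/(-1 + F + t) = 2*F/(-1 + F + t))
n(D) = -4*D/(3*(-1 - D)) (n(D) = -(-1)*2*(-2*D*1)/(-1 - 2*D*1 + D)/3 = -(-1)*2*(-2*D)/(-1 - 2*D + D)/3 = -(-1)*2*(-2*D)/(-1 - D)/3 = -(-1)*(-4*D/(-1 - D))/3 = -4*D/(3*(-1 - D)))
1/(n(I) + 8963) = 1/((4/3)*66/(1 + 66) + 8963) = 1/((4/3)*66/67 + 8963) = 1/((4/3)*66*(1/67) + 8963) = 1/(88/67 + 8963) = 1/(600609/67) = 67/600609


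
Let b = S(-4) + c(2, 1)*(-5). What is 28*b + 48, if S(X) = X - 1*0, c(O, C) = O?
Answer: -344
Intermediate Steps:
S(X) = X (S(X) = X + 0 = X)
b = -14 (b = -4 + 2*(-5) = -4 - 10 = -14)
28*b + 48 = 28*(-14) + 48 = -392 + 48 = -344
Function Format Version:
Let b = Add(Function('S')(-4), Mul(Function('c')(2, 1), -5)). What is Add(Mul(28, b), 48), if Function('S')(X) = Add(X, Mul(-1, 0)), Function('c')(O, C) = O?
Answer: -344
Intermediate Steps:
Function('S')(X) = X (Function('S')(X) = Add(X, 0) = X)
b = -14 (b = Add(-4, Mul(2, -5)) = Add(-4, -10) = -14)
Add(Mul(28, b), 48) = Add(Mul(28, -14), 48) = Add(-392, 48) = -344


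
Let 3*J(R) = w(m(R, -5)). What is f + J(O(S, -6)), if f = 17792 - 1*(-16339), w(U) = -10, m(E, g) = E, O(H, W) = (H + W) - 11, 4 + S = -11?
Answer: 102383/3 ≈ 34128.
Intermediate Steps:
S = -15 (S = -4 - 11 = -15)
O(H, W) = -11 + H + W
J(R) = -10/3 (J(R) = (1/3)*(-10) = -10/3)
f = 34131 (f = 17792 + 16339 = 34131)
f + J(O(S, -6)) = 34131 - 10/3 = 102383/3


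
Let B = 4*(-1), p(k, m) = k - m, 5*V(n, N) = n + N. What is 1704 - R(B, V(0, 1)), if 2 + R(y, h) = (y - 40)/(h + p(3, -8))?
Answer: 23939/14 ≈ 1709.9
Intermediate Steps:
V(n, N) = N/5 + n/5 (V(n, N) = (n + N)/5 = (N + n)/5 = N/5 + n/5)
B = -4
R(y, h) = -2 + (-40 + y)/(11 + h) (R(y, h) = -2 + (y - 40)/(h + (3 - 1*(-8))) = -2 + (-40 + y)/(h + (3 + 8)) = -2 + (-40 + y)/(h + 11) = -2 + (-40 + y)/(11 + h))
1704 - R(B, V(0, 1)) = 1704 - (-62 - 4 - 2*((⅕)*1 + (⅕)*0))/(11 + ((⅕)*1 + (⅕)*0)) = 1704 - (-62 - 4 - 2*(⅕ + 0))/(11 + (⅕ + 0)) = 1704 - (-62 - 4 - 2*⅕)/(11 + ⅕) = 1704 - (-62 - 4 - ⅖)/56/5 = 1704 - 5*(-332)/(56*5) = 1704 - 1*(-83/14) = 1704 + 83/14 = 23939/14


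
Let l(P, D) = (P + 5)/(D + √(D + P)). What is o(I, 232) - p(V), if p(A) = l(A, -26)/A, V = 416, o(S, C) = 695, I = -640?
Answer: 3180741/4576 + 421*√390/118976 ≈ 695.16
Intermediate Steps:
l(P, D) = (5 + P)/(D + √(D + P))
p(A) = (5 + A)/(A*(-26 + √(-26 + A))) (p(A) = ((5 + A)/(-26 + √(-26 + A)))/A = (5 + A)/(A*(-26 + √(-26 + A))))
o(I, 232) - p(V) = 695 - (5 + 416)/(416*(-26 + √(-26 + 416))) = 695 - 421/(416*(-26 + √390))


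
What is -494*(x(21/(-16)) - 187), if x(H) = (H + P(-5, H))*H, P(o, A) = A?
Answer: 5803265/64 ≈ 90676.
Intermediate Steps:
x(H) = 2*H² (x(H) = (H + H)*H = (2*H)*H = 2*H²)
-494*(x(21/(-16)) - 187) = -494*(2*(21/(-16))² - 187) = -494*(2*(21*(-1/16))² - 187) = -494*(2*(-21/16)² - 187) = -494*(2*(441/256) - 187) = -494*(441/128 - 187) = -494*(-23495/128) = 5803265/64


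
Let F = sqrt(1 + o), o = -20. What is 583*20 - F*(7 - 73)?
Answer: 11660 + 66*I*sqrt(19) ≈ 11660.0 + 287.69*I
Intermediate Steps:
F = I*sqrt(19) (F = sqrt(1 - 20) = sqrt(-19) = I*sqrt(19) ≈ 4.3589*I)
583*20 - F*(7 - 73) = 583*20 - I*sqrt(19)*(7 - 73) = 11660 - I*sqrt(19)*(-66) = 11660 - (-66)*I*sqrt(19) = 11660 + 66*I*sqrt(19)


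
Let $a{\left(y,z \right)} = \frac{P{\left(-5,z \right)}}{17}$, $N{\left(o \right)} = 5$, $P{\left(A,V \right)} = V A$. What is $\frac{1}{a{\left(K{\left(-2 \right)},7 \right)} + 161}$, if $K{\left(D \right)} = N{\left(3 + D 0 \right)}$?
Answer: $\frac{17}{2702} \approx 0.0062916$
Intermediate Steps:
$P{\left(A,V \right)} = A V$
$K{\left(D \right)} = 5$
$a{\left(y,z \right)} = - \frac{5 z}{17}$ ($a{\left(y,z \right)} = \frac{\left(-5\right) z}{17} = - 5 z \frac{1}{17} = - \frac{5 z}{17}$)
$\frac{1}{a{\left(K{\left(-2 \right)},7 \right)} + 161} = \frac{1}{\left(- \frac{5}{17}\right) 7 + 161} = \frac{1}{- \frac{35}{17} + 161} = \frac{1}{\frac{2702}{17}} = \frac{17}{2702}$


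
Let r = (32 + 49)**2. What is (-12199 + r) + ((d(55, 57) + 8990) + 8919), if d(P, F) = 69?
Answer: 12340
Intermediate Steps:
r = 6561 (r = 81**2 = 6561)
(-12199 + r) + ((d(55, 57) + 8990) + 8919) = (-12199 + 6561) + ((69 + 8990) + 8919) = -5638 + (9059 + 8919) = -5638 + 17978 = 12340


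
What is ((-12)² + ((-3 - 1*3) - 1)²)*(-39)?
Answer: -7527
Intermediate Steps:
((-12)² + ((-3 - 1*3) - 1)²)*(-39) = (144 + ((-3 - 3) - 1)²)*(-39) = (144 + (-6 - 1)²)*(-39) = (144 + (-7)²)*(-39) = (144 + 49)*(-39) = 193*(-39) = -7527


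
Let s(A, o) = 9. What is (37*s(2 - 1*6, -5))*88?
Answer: 29304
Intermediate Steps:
(37*s(2 - 1*6, -5))*88 = (37*9)*88 = 333*88 = 29304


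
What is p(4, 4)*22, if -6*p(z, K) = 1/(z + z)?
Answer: -11/24 ≈ -0.45833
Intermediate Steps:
p(z, K) = -1/(12*z) (p(z, K) = -1/(6*(z + z)) = -1/(2*z)/6 = -1/(12*z))
p(4, 4)*22 = -1/12/4*22 = -1/12*¼*22 = -1/48*22 = -11/24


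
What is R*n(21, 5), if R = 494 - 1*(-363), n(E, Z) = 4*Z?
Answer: 17140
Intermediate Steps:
R = 857 (R = 494 + 363 = 857)
R*n(21, 5) = 857*(4*5) = 857*20 = 17140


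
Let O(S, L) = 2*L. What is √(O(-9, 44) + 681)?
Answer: √769 ≈ 27.731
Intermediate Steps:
√(O(-9, 44) + 681) = √(2*44 + 681) = √(88 + 681) = √769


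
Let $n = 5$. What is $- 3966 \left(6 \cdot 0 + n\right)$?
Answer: $-19830$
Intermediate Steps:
$- 3966 \left(6 \cdot 0 + n\right) = - 3966 \left(6 \cdot 0 + 5\right) = - 3966 \left(0 + 5\right) = \left(-3966\right) 5 = -19830$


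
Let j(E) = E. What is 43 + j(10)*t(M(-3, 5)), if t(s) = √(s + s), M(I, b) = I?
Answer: 43 + 10*I*√6 ≈ 43.0 + 24.495*I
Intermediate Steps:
t(s) = √2*√s (t(s) = √(2*s) = √2*√s)
43 + j(10)*t(M(-3, 5)) = 43 + 10*(√2*√(-3)) = 43 + 10*(√2*(I*√3)) = 43 + 10*(I*√6) = 43 + 10*I*√6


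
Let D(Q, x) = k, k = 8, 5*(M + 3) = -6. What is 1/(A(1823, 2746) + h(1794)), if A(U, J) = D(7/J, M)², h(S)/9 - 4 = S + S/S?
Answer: 1/16255 ≈ 6.1520e-5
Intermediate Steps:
M = -21/5 (M = -3 + (⅕)*(-6) = -3 - 6/5 = -21/5 ≈ -4.2000)
D(Q, x) = 8
h(S) = 45 + 9*S (h(S) = 36 + 9*(S + S/S) = 36 + 9*(S + 1) = 36 + 9*(1 + S) = 36 + (9 + 9*S) = 45 + 9*S)
A(U, J) = 64 (A(U, J) = 8² = 64)
1/(A(1823, 2746) + h(1794)) = 1/(64 + (45 + 9*1794)) = 1/(64 + (45 + 16146)) = 1/(64 + 16191) = 1/16255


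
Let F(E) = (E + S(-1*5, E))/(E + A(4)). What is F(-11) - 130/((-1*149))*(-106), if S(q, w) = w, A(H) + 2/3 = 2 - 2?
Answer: -472466/5215 ≈ -90.598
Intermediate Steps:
A(H) = -2/3 (A(H) = -2/3 + (2 - 2) = -2/3 + 0 = -2/3)
F(E) = 2*E/(-2/3 + E) (F(E) = (E + E)/(E - 2/3) = (2*E)/(-2/3 + E) = 2*E/(-2/3 + E))
F(-11) - 130/((-1*149))*(-106) = 6*(-11)/(-2 + 3*(-11)) - 130/((-1*149))*(-106) = 6*(-11)/(-2 - 33) - 130/(-149)*(-106) = 6*(-11)/(-35) - 130*(-1/149)*(-106) = 6*(-11)*(-1/35) + (130/149)*(-106) = 66/35 - 13780/149 = -472466/5215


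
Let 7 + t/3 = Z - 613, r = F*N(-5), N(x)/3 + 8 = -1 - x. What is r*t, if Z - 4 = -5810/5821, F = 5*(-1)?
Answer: -646478280/5821 ≈ -1.1106e+5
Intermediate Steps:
F = -5
Z = 17474/5821 (Z = 4 - 5810/5821 = 17474/5821 ≈ 3.0019)
N(x) = -27 - 3*x (N(x) = -24 + 3*(-1 - x) = -24 + (-3 - 3*x) = -27 - 3*x)
r = 60 (r = -5*(-27 - 3*(-5)) = -5*(-27 + 15) = -5*(-12) = 60)
t = -10774638/5821 (t = -21 + 3*(17474/5821 - 613) = -21 + 3*(-3550799/5821) = -21 - 10652397/5821 = -10774638/5821 ≈ -1851.0)
r*t = 60*(-10774638/5821) = -646478280/5821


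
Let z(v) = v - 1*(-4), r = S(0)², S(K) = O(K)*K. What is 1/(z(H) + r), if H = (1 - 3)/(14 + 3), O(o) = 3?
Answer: 17/66 ≈ 0.25758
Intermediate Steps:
S(K) = 3*K
r = 0 (r = (3*0)² = 0² = 0)
H = -2/17 ≈ -0.11765
z(v) = 4 + v (z(v) = v + 4 = 4 + v)
1/(z(H) + r) = 1/((4 - 2/17) + 0) = 1/(66/17 + 0) = 1/(66/17) = 17/66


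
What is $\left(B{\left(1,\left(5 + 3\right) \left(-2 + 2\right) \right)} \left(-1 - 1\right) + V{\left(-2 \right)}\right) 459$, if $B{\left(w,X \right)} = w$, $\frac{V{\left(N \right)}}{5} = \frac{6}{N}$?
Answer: $-7803$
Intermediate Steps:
$V{\left(N \right)} = \frac{30}{N}$ ($V{\left(N \right)} = 5 \frac{6}{N} = \frac{30}{N}$)
$\left(B{\left(1,\left(5 + 3\right) \left(-2 + 2\right) \right)} \left(-1 - 1\right) + V{\left(-2 \right)}\right) 459 = \left(1 \left(-1 - 1\right) + \frac{30}{-2}\right) 459 = \left(1 \left(-2\right) + 30 \left(- \frac{1}{2}\right)\right) 459 = \left(-2 - 15\right) 459 = \left(-17\right) 459 = -7803$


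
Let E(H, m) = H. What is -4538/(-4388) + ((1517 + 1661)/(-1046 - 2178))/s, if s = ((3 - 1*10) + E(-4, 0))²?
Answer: 219543361/213972044 ≈ 1.0260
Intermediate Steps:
s = 121 (s = ((3 - 1*10) - 4)² = ((3 - 10) - 4)² = (-7 - 4)² = (-11)² = 121)
-4538/(-4388) + ((1517 + 1661)/(-1046 - 2178))/s = -4538/(-4388) + ((1517 + 1661)/(-1046 - 2178))/121 = -4538*(-1/4388) + (3178/(-3224))*(1/121) = 2269/2194 + (3178*(-1/3224))*(1/121) = 2269/2194 - 1589/1612*1/121 = 2269/2194 - 1589/195052 = 219543361/213972044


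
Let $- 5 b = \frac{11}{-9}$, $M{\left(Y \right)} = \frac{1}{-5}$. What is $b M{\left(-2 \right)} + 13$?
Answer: $\frac{2914}{225} \approx 12.951$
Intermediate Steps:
$M{\left(Y \right)} = - \frac{1}{5}$
$b = \frac{11}{45}$ ($b = - \frac{11 \frac{1}{-9}}{5} = - \frac{11 \left(- \frac{1}{9}\right)}{5} = \left(- \frac{1}{5}\right) \left(- \frac{11}{9}\right) = \frac{11}{45} \approx 0.24444$)
$b M{\left(-2 \right)} + 13 = \frac{11}{45} \left(- \frac{1}{5}\right) + 13 = - \frac{11}{225} + 13 = \frac{2914}{225}$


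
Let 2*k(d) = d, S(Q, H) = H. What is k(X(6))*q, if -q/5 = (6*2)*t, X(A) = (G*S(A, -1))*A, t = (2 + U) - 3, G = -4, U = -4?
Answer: 3600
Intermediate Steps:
t = -5 (t = (2 - 4) - 3 = -2 - 3 = -5)
X(A) = 4*A (X(A) = (-4*(-1))*A = 4*A)
k(d) = d/2
q = 300 (q = -5*6*2*(-5) = -60*(-5) = -5*(-60) = 300)
k(X(6))*q = ((4*6)/2)*300 = ((1/2)*24)*300 = 12*300 = 3600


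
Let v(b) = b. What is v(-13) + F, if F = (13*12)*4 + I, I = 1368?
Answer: 1979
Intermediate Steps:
F = 1992 (F = (13*12)*4 + 1368 = 156*4 + 1368 = 624 + 1368 = 1992)
v(-13) + F = -13 + 1992 = 1979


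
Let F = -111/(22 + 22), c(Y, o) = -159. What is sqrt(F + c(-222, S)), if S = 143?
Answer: I*sqrt(78177)/22 ≈ 12.709*I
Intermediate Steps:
F = -111/44 ≈ -2.5227
sqrt(F + c(-222, S)) = sqrt(-111/44 - 159) = sqrt(-7107/44) = I*sqrt(78177)/22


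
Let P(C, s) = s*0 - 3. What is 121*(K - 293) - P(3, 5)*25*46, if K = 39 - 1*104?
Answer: -39868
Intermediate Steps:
K = -65 (K = 39 - 104 = -65)
P(C, s) = -3 (P(C, s) = 0 - 3 = -3)
121*(K - 293) - P(3, 5)*25*46 = 121*(-65 - 293) - (-3*25)*46 = 121*(-358) - (-75)*46 = -43318 - 1*(-3450) = -43318 + 3450 = -39868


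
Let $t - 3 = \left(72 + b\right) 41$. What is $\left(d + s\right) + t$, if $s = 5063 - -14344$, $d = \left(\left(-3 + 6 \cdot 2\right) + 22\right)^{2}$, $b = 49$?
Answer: $25332$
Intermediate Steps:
$d = 961$ ($d = \left(\left(-3 + 12\right) + 22\right)^{2} = \left(9 + 22\right)^{2} = 31^{2} = 961$)
$s = 19407$ ($s = 5063 + 14344 = 19407$)
$t = 4964$ ($t = 3 + \left(72 + 49\right) 41 = 3 + 121 \cdot 41 = 3 + 4961 = 4964$)
$\left(d + s\right) + t = \left(961 + 19407\right) + 4964 = 20368 + 4964 = 25332$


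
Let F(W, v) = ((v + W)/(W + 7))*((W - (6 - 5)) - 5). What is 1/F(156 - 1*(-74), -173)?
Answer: 79/4256 ≈ 0.018562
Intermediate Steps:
F(W, v) = (-6 + W)*(W + v)/(7 + W) (F(W, v) = ((W + v)/(7 + W))*((W - 1*1) - 5) = ((W + v)/(7 + W))*((W - 1) - 5) = ((W + v)/(7 + W))*((-1 + W) - 5) = ((W + v)/(7 + W))*(-6 + W) = (-6 + W)*(W + v)/(7 + W))
1/F(156 - 1*(-74), -173) = 1/(((156 - 1*(-74))² - 6*(156 - 1*(-74)) - 6*(-173) + (156 - 1*(-74))*(-173))/(7 + (156 - 1*(-74)))) = 1/(((156 + 74)² - 6*(156 + 74) + 1038 + (156 + 74)*(-173))/(7 + (156 + 74))) = 1/((230² - 6*230 + 1038 + 230*(-173))/(7 + 230)) = 1/((52900 - 1380 + 1038 - 39790)/237) = 1/((1/237)*12768) = 1/(4256/79) = 79/4256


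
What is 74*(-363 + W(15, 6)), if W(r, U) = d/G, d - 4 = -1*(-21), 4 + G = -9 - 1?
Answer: -188959/7 ≈ -26994.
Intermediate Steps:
G = -14 (G = -4 + (-9 - 1) = -4 - 10 = -14)
d = 25 (d = 4 - 1*(-21) = 4 + 21 = 25)
W(r, U) = -25/14 (W(r, U) = 25/(-14) = 25*(-1/14) = -25/14)
74*(-363 + W(15, 6)) = 74*(-363 - 25/14) = 74*(-5107/14) = -188959/7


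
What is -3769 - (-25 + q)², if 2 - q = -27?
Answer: -3785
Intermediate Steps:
q = 29 (q = 2 - 1*(-27) = 2 + 27 = 29)
-3769 - (-25 + q)² = -3769 - (-25 + 29)² = -3769 - 1*4² = -3769 - 1*16 = -3769 - 16 = -3785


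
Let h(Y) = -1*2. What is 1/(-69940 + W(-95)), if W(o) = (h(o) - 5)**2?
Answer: -1/69891 ≈ -1.4308e-5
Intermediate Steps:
h(Y) = -2
W(o) = 49 (W(o) = (-2 - 5)**2 = (-7)**2 = 49)
1/(-69940 + W(-95)) = 1/(-69940 + 49) = 1/(-69891) = -1/69891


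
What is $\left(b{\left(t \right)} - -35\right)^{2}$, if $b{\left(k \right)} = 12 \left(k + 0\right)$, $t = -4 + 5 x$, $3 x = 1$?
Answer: $49$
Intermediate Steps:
$x = \frac{1}{3}$ ($x = \frac{1}{3} \cdot 1 = \frac{1}{3} \approx 0.33333$)
$t = - \frac{7}{3}$ ($t = -4 + 5 \cdot \frac{1}{3} = -4 + \frac{5}{3} = - \frac{7}{3} \approx -2.3333$)
$b{\left(k \right)} = 12 k$
$\left(b{\left(t \right)} - -35\right)^{2} = \left(12 \left(- \frac{7}{3}\right) - -35\right)^{2} = \left(-28 - -35\right)^{2} = \left(-28 + \left(-14 + 49\right)\right)^{2} = \left(-28 + 35\right)^{2} = 7^{2} = 49$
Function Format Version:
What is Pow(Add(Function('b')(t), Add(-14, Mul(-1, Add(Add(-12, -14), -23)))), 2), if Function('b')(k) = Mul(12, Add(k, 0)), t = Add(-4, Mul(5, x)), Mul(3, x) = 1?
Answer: 49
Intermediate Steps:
x = Rational(1, 3) (x = Mul(Rational(1, 3), 1) = Rational(1, 3) ≈ 0.33333)
t = Rational(-7, 3) (t = Add(-4, Mul(5, Rational(1, 3))) = Add(-4, Rational(5, 3)) = Rational(-7, 3) ≈ -2.3333)
Function('b')(k) = Mul(12, k)
Pow(Add(Function('b')(t), Add(-14, Mul(-1, Add(Add(-12, -14), -23)))), 2) = Pow(Add(Mul(12, Rational(-7, 3)), Add(-14, Mul(-1, Add(Add(-12, -14), -23)))), 2) = Pow(Add(-28, Add(-14, Mul(-1, Add(-26, -23)))), 2) = Pow(Add(-28, Add(-14, Mul(-1, -49))), 2) = Pow(Add(-28, Add(-14, 49)), 2) = Pow(Add(-28, 35), 2) = Pow(7, 2) = 49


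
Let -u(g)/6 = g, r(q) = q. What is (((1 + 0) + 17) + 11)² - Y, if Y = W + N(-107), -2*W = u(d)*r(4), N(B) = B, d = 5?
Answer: 888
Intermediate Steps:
u(g) = -6*g
W = 60 (W = -(-6*5)*4/2 = -(-15)*4 = -½*(-120) = 60)
Y = -47 (Y = 60 - 107 = -47)
(((1 + 0) + 17) + 11)² - Y = (((1 + 0) + 17) + 11)² - 1*(-47) = ((1 + 17) + 11)² + 47 = (18 + 11)² + 47 = 29² + 47 = 841 + 47 = 888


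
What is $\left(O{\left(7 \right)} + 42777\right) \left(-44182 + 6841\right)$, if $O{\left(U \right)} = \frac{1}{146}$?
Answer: $- \frac{233211087063}{146} \approx -1.5973 \cdot 10^{9}$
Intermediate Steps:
$O{\left(U \right)} = \frac{1}{146}$
$\left(O{\left(7 \right)} + 42777\right) \left(-44182 + 6841\right) = \left(\frac{1}{146} + 42777\right) \left(-44182 + 6841\right) = \frac{6245443}{146} \left(-37341\right) = - \frac{233211087063}{146}$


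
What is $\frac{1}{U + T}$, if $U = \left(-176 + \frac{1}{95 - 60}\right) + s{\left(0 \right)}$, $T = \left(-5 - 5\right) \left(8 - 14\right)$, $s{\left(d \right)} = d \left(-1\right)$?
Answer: $- \frac{35}{4059} \approx -0.0086228$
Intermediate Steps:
$s{\left(d \right)} = - d$
$T = 60$ ($T = \left(-5 - 5\right) \left(-6\right) = \left(-10\right) \left(-6\right) = 60$)
$U = - \frac{6159}{35}$ ($U = \left(-176 + \frac{1}{95 - 60}\right) - 0 = \left(-176 + \frac{1}{35}\right) + 0 = - \frac{6159}{35} + 0 = - \frac{6159}{35} \approx -175.97$)
$\frac{1}{U + T} = \frac{1}{- \frac{6159}{35} + 60} = \frac{1}{- \frac{4059}{35}} = - \frac{35}{4059}$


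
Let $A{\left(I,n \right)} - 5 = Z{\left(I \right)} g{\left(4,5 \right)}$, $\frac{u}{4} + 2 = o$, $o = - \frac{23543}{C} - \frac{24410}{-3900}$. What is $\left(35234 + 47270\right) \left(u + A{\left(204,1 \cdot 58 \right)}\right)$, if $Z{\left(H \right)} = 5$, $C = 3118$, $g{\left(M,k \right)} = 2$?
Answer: $\frac{45979726712}{304005} \approx 1.5125 \cdot 10^{5}$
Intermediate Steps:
$o = - \frac{392683}{304005}$ ($o = - \frac{23543}{3118} - \frac{24410}{-3900} = \left(-23543\right) \frac{1}{3118} - - \frac{2441}{390} = - \frac{23543}{3118} + \frac{2441}{390} = - \frac{392683}{304005} \approx -1.2917$)
$u = - \frac{4002772}{304005}$ ($u = -8 + 4 \left(- \frac{392683}{304005}\right) = -8 - \frac{1570732}{304005} = - \frac{4002772}{304005} \approx -13.167$)
$A{\left(I,n \right)} = 15$ ($A{\left(I,n \right)} = 5 + 5 \cdot 2 = 5 + 10 = 15$)
$\left(35234 + 47270\right) \left(u + A{\left(204,1 \cdot 58 \right)}\right) = \left(35234 + 47270\right) \left(- \frac{4002772}{304005} + 15\right) = 82504 \cdot \frac{557303}{304005} = \frac{45979726712}{304005}$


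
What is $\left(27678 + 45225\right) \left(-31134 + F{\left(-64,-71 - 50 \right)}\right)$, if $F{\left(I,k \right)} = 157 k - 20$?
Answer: $-3656158353$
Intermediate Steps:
$F{\left(I,k \right)} = -20 + 157 k$
$\left(27678 + 45225\right) \left(-31134 + F{\left(-64,-71 - 50 \right)}\right) = \left(27678 + 45225\right) \left(-31134 + \left(-20 + 157 \left(-71 - 50\right)\right)\right) = 72903 \left(-31134 + \left(-20 + 157 \left(-71 - 50\right)\right)\right) = 72903 \left(-31134 + \left(-20 + 157 \left(-121\right)\right)\right) = 72903 \left(-31134 - 19017\right) = 72903 \left(-50151\right) = -3656158353$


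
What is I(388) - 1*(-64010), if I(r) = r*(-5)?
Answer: 62070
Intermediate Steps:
I(r) = -5*r
I(388) - 1*(-64010) = -5*388 - 1*(-64010) = -1940 + 64010 = 62070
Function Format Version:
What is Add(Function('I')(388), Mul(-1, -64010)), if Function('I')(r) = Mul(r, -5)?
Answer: 62070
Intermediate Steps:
Function('I')(r) = Mul(-5, r)
Add(Function('I')(388), Mul(-1, -64010)) = Add(Mul(-5, 388), Mul(-1, -64010)) = Add(-1940, 64010) = 62070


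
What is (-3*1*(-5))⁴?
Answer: 50625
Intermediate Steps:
(-3*1*(-5))⁴ = (-3*(-5))⁴ = 15⁴ = 50625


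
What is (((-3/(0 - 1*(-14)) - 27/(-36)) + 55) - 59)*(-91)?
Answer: 1261/4 ≈ 315.25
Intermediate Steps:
(((-3/(0 - 1*(-14)) - 27/(-36)) + 55) - 59)*(-91) = (((-3/(0 + 14) - 27*(-1/36)) + 55) - 59)*(-91) = (((-3/14 + ¾) + 55) - 59)*(-91) = ((15/28 + 55) - 59)*(-91) = (1555/28 - 59)*(-91) = -97/28*(-91) = 1261/4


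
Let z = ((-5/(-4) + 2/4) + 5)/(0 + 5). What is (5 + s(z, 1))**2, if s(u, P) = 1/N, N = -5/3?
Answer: 484/25 ≈ 19.360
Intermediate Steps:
N = -5/3 (N = -5*1/3 = -5/3 ≈ -1.6667)
z = 27/20 (z = ((-5*(-1/4) + 2*(1/4)) + 5)/5 = ((5/4 + 1/2) + 5)*(1/5) = (7/4 + 5)*(1/5) = (27/4)*(1/5) = 27/20 ≈ 1.3500)
s(u, P) = -3/5 (s(u, P) = 1/(-5/3) = -3/5)
(5 + s(z, 1))**2 = (5 - 3/5)**2 = (22/5)**2 = 484/25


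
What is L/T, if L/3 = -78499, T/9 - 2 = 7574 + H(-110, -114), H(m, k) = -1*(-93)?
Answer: -78499/23007 ≈ -3.4120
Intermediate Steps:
H(m, k) = 93
T = 69021 (T = 18 + 9*(7574 + 93) = 18 + 9*7667 = 18 + 69003 = 69021)
L = -235497 (L = 3*(-78499) = -235497)
L/T = -235497/69021 = -235497*1/69021 = -78499/23007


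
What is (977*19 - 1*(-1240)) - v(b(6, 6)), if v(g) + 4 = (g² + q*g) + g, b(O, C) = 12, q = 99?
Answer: 18463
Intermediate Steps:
v(g) = -4 + g² + 100*g (v(g) = -4 + ((g² + 99*g) + g) = -4 + (g² + 100*g) = -4 + g² + 100*g)
(977*19 - 1*(-1240)) - v(b(6, 6)) = (977*19 - 1*(-1240)) - (-4 + 12² + 100*12) = (18563 + 1240) - (-4 + 144 + 1200) = 19803 - 1*1340 = 19803 - 1340 = 18463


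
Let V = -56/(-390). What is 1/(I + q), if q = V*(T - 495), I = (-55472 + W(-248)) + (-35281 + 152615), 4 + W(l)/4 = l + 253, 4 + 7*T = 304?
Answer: 13/803414 ≈ 1.6181e-5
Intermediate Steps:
T = 300/7 (T = -4/7 + (⅐)*304 = -4/7 + 304/7 = 300/7 ≈ 42.857)
V = 28/195 (V = -56*(-1/390) = 28/195 ≈ 0.14359)
W(l) = 996 + 4*l (W(l) = -16 + 4*(l + 253) = -16 + 4*(253 + l) = -16 + (1012 + 4*l) = 996 + 4*l)
I = 61866 (I = (-55472 + (996 + 4*(-248))) + (-35281 + 152615) = (-55472 + (996 - 992)) + 117334 = (-55472 + 4) + 117334 = -55468 + 117334 = 61866)
q = -844/13 (q = 28*(300/7 - 495)/195 = (28/195)*(-3165/7) = -844/13 ≈ -64.923)
1/(I + q) = 1/(61866 - 844/13) = 1/(803414/13) = 13/803414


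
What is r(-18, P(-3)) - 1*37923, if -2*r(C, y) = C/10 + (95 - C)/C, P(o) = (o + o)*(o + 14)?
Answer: -6825413/180 ≈ -37919.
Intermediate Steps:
P(o) = 2*o*(14 + o) (P(o) = (2*o)*(14 + o) = 2*o*(14 + o))
r(C, y) = -C/20 - (95 - C)/(2*C) (r(C, y) = -(C/10 + (95 - C)/C)/2 = -C/20 - (95 - C)/(2*C))
r(-18, P(-3)) - 1*37923 = (1/20)*(-950 - 1*(-18)*(-10 - 18))/(-18) - 1*37923 = (1/20)*(-1/18)*(-950 - 1*(-18)*(-28)) - 37923 = (1/20)*(-1/18)*(-950 - 504) - 37923 = (1/20)*(-1/18)*(-1454) - 37923 = 727/180 - 37923 = -6825413/180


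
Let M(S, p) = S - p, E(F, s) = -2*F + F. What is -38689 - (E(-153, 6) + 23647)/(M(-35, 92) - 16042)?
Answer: -625538641/16169 ≈ -38688.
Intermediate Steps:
E(F, s) = -F
-38689 - (E(-153, 6) + 23647)/(M(-35, 92) - 16042) = -38689 - (-1*(-153) + 23647)/((-35 - 1*92) - 16042) = -38689 - (153 + 23647)/((-35 - 92) - 16042) = -38689 - 23800/(-127 - 16042) = -38689 - 23800/(-16169) = -38689 - 23800*(-1)/16169 = -38689 - 1*(-23800/16169) = -38689 + 23800/16169 = -625538641/16169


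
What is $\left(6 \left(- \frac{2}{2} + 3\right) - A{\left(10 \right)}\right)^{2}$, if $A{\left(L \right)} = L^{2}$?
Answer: $7744$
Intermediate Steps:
$\left(6 \left(- \frac{2}{2} + 3\right) - A{\left(10 \right)}\right)^{2} = \left(6 \left(- \frac{2}{2} + 3\right) - 10^{2}\right)^{2} = \left(6 \left(\left(-2\right) \frac{1}{2} + 3\right) - 100\right)^{2} = \left(6 \left(-1 + 3\right) - 100\right)^{2} = \left(6 \cdot 2 - 100\right)^{2} = \left(12 - 100\right)^{2} = \left(-88\right)^{2} = 7744$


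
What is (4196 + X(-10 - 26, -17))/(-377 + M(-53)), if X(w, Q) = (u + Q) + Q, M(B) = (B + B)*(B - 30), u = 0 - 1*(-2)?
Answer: 1388/2807 ≈ 0.49448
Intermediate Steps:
u = 2 (u = 0 + 2 = 2)
M(B) = 2*B*(-30 + B) (M(B) = (2*B)*(-30 + B) = 2*B*(-30 + B))
X(w, Q) = 2 + 2*Q (X(w, Q) = (2 + Q) + Q = 2 + 2*Q)
(4196 + X(-10 - 26, -17))/(-377 + M(-53)) = (4196 + (2 + 2*(-17)))/(-377 + 2*(-53)*(-30 - 53)) = (4196 + (2 - 34))/(-377 + 2*(-53)*(-83)) = (4196 - 32)/(-377 + 8798) = 4164/8421 = 4164*(1/8421) = 1388/2807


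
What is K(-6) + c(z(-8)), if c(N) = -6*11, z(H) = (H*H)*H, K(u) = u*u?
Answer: -30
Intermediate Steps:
K(u) = u**2
z(H) = H**3 (z(H) = H**2*H = H**3)
c(N) = -66
K(-6) + c(z(-8)) = (-6)**2 - 66 = 36 - 66 = -30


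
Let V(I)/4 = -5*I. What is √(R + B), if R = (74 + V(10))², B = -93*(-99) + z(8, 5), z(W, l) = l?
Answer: 112*√2 ≈ 158.39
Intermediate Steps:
V(I) = -20*I (V(I) = 4*(-5*I) = -20*I)
B = 9212 (B = -93*(-99) + 5 = 9207 + 5 = 9212)
R = 15876 (R = (74 - 20*10)² = (74 - 200)² = (-126)² = 15876)
√(R + B) = √(15876 + 9212) = √25088 = 112*√2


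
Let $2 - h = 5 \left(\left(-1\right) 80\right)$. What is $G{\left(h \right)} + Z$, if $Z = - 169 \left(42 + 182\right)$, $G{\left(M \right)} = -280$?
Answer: $-38136$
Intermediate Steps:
$h = 402$ ($h = 2 - 5 \left(\left(-1\right) 80\right) = 2 - 5 \left(-80\right) = 2 - -400 = 2 + 400 = 402$)
$Z = -37856$ ($Z = \left(-169\right) 224 = -37856$)
$G{\left(h \right)} + Z = -280 - 37856 = -38136$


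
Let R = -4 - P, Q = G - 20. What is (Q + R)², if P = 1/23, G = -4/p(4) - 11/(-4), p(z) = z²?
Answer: 982081/2116 ≈ 464.12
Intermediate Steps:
G = 5/2 (G = -4/(4²) - 11/(-4) = -4/16 - 11*(-¼) = -4*1/16 + 11/4 = -¼ + 11/4 = 5/2 ≈ 2.5000)
P = 1/23 ≈ 0.043478
Q = -35/2 (Q = 5/2 - 20 = -35/2 ≈ -17.500)
R = -93/23 (R = -4 - 1*1/23 = -4 - 1/23 = -93/23 ≈ -4.0435)
(Q + R)² = (-35/2 - 93/23)² = (-991/46)² = 982081/2116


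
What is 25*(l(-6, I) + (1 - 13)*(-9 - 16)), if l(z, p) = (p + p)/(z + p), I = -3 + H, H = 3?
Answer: 7500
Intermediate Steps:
I = 0 (I = -3 + 3 = 0)
l(z, p) = 2*p/(p + z) (l(z, p) = (2*p)/(p + z) = 2*p/(p + z))
25*(l(-6, I) + (1 - 13)*(-9 - 16)) = 25*(2*0/(0 - 6) + (1 - 13)*(-9 - 16)) = 25*(2*0/(-6) - 12*(-25)) = 25*(2*0*(-⅙) + 300) = 25*(0 + 300) = 25*300 = 7500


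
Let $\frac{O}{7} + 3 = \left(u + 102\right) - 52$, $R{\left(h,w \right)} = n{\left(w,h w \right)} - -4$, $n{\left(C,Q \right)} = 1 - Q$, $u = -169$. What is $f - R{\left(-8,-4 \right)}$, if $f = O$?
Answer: $-827$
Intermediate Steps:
$R{\left(h,w \right)} = 5 - h w$ ($R{\left(h,w \right)} = \left(1 - h w\right) - -4 = \left(1 - h w\right) + 4 = 5 - h w$)
$O = -854$ ($O = -21 + 7 \left(\left(-169 + 102\right) - 52\right) = -21 + 7 \left(-67 - 52\right) = -21 + 7 \left(-119\right) = -21 - 833 = -854$)
$f = -854$
$f - R{\left(-8,-4 \right)} = -854 - \left(5 - \left(-8\right) \left(-4\right)\right) = -854 - \left(5 - 32\right) = -854 - -27 = -854 + 27 = -827$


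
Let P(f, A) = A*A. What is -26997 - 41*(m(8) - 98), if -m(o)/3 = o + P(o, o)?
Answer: -14123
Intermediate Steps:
P(f, A) = A**2
m(o) = -3*o - 3*o**2 (m(o) = -3*(o + o**2) = -3*o - 3*o**2)
-26997 - 41*(m(8) - 98) = -26997 - 41*(3*8*(-1 - 1*8) - 98) = -26997 - 41*(3*8*(-1 - 8) - 98) = -26997 - 41*(3*8*(-9) - 98) = -26997 - 41*(-216 - 98) = -26997 - 41*(-314) = -26997 - 1*(-12874) = -26997 + 12874 = -14123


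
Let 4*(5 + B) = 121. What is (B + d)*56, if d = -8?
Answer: 966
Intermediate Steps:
B = 101/4 (B = -5 + (1/4)*121 = -5 + 121/4 = 101/4 ≈ 25.250)
(B + d)*56 = (101/4 - 8)*56 = (69/4)*56 = 966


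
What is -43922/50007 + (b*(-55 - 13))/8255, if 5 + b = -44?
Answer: -195952786/412807785 ≈ -0.47468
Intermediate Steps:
b = -49 (b = -5 - 44 = -49)
-43922/50007 + (b*(-55 - 13))/8255 = -43922/50007 - 49*(-55 - 13)/8255 = -43922*1/50007 - 49*(-68)*(1/8255) = -43922/50007 + 3332*(1/8255) = -43922/50007 + 3332/8255 = -195952786/412807785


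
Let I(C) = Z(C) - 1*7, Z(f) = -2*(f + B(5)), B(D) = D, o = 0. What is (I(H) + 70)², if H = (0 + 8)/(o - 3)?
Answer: 30625/9 ≈ 3402.8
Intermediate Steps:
H = -8/3 (H = (0 + 8)/(0 - 3) = 8/(-3) = 8*(-⅓) = -8/3 ≈ -2.6667)
Z(f) = -10 - 2*f (Z(f) = -2*(f + 5) = -2*(5 + f) = -10 - 2*f)
I(C) = -17 - 2*C (I(C) = (-10 - 2*C) - 1*7 = (-10 - 2*C) - 7 = -17 - 2*C)
(I(H) + 70)² = ((-17 - 2*(-8/3)) + 70)² = ((-17 + 16/3) + 70)² = (-35/3 + 70)² = (175/3)² = 30625/9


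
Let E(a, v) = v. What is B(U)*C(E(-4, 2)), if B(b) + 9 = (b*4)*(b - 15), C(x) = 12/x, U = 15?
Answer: -54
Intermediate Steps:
B(b) = -9 + 4*b*(-15 + b) (B(b) = -9 + (b*4)*(b - 15) = -9 + (4*b)*(-15 + b) = -9 + 4*b*(-15 + b))
B(U)*C(E(-4, 2)) = (-9 - 60*15 + 4*15²)*(12/2) = (-9 - 900 + 4*225)*(12*(½)) = (-9 - 900 + 900)*6 = -9*6 = -54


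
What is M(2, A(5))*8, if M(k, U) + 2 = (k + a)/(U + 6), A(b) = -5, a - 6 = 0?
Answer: 48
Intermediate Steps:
a = 6 (a = 6 + 0 = 6)
M(k, U) = -2 + (6 + k)/(6 + U) (M(k, U) = -2 + (k + 6)/(U + 6) = -2 + (6 + k)/(6 + U))
M(2, A(5))*8 = ((-6 + 2 - 2*(-5))/(6 - 5))*8 = ((-6 + 2 + 10)/1)*8 = (1*6)*8 = 6*8 = 48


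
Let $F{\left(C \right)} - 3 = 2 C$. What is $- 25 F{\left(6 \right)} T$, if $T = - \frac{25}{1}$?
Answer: $9375$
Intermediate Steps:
$F{\left(C \right)} = 3 + 2 C$
$T = -25$ ($T = \left(-25\right) 1 = -25$)
$- 25 F{\left(6 \right)} T = - 25 \left(3 + 2 \cdot 6\right) \left(-25\right) = - 25 \left(3 + 12\right) \left(-25\right) = \left(-25\right) 15 \left(-25\right) = \left(-375\right) \left(-25\right) = 9375$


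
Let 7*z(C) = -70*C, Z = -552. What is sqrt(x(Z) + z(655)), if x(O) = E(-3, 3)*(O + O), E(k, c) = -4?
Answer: I*sqrt(2134) ≈ 46.195*I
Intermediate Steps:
z(C) = -10*C (z(C) = (-70*C)/7 = -10*C)
x(O) = -8*O (x(O) = -4*(O + O) = -8*O)
sqrt(x(Z) + z(655)) = sqrt(-8*(-552) - 10*655) = sqrt(4416 - 6550) = sqrt(-2134) = I*sqrt(2134)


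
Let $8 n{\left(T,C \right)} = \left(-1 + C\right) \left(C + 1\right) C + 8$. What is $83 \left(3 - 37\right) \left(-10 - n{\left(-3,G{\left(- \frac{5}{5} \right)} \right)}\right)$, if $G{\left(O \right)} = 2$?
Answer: $\frac{66317}{2} \approx 33159.0$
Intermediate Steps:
$n{\left(T,C \right)} = 1 + \frac{C \left(1 + C\right) \left(-1 + C\right)}{8}$ ($n{\left(T,C \right)} = \frac{\left(-1 + C\right) \left(C + 1\right) C + 8}{8} = \frac{\left(-1 + C\right) \left(1 + C\right) C + 8}{8} = \frac{\left(1 + C\right) \left(-1 + C\right) C + 8}{8} = \frac{C \left(1 + C\right) \left(-1 + C\right) + 8}{8} = \frac{8 + C \left(1 + C\right) \left(-1 + C\right)}{8} = 1 + \frac{C \left(1 + C\right) \left(-1 + C\right)}{8}$)
$83 \left(3 - 37\right) \left(-10 - n{\left(-3,G{\left(- \frac{5}{5} \right)} \right)}\right) = 83 \left(3 - 37\right) \left(-10 - \left(1 - \frac{1}{4} + \frac{2^{3}}{8}\right)\right) = 83 \left(-34\right) \left(-10 - \left(1 - \frac{1}{4} + \frac{1}{8} \cdot 8\right)\right) = - 2822 \left(-10 - \left(1 - \frac{1}{4} + 1\right)\right) = - 2822 \left(-10 - \frac{7}{4}\right) = \left(-2822\right) \left(- \frac{47}{4}\right) = \frac{66317}{2}$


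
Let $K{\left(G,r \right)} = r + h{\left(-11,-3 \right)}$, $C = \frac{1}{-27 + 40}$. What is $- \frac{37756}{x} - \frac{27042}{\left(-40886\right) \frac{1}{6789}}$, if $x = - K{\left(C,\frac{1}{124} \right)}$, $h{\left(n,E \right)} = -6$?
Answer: $- \frac{27505899325}{15189149} \approx -1810.9$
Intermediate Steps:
$C = \frac{1}{13} \approx 0.076923$
$K{\left(G,r \right)} = -6 + r$ ($K{\left(G,r \right)} = r - 6 = -6 + r$)
$x = \frac{743}{124}$ ($x = - (-6 + \frac{1}{124}) = \left(-1\right) \left(- \frac{743}{124}\right) = \frac{743}{124} \approx 5.9919$)
$- \frac{37756}{x} - \frac{27042}{\left(-40886\right) \frac{1}{6789}} = - \frac{37756}{\frac{743}{124}} - \frac{27042}{\left(-40886\right) \frac{1}{6789}} = \left(-37756\right) \frac{124}{743} - \frac{27042}{\left(-40886\right) \frac{1}{6789}} = - \frac{4681744}{743} - \frac{27042}{- \frac{40886}{6789}} = - \frac{4681744}{743} - - \frac{91794069}{20443} = - \frac{4681744}{743} + \frac{91794069}{20443} = - \frac{27505899325}{15189149}$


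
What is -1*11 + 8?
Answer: -3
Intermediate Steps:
-1*11 + 8 = -11 + 8 = -3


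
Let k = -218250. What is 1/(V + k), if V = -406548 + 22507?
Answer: -1/602291 ≈ -1.6603e-6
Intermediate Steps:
V = -384041
1/(V + k) = 1/(-384041 - 218250) = 1/(-602291) = -1/602291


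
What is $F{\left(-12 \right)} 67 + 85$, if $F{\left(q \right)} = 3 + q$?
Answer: $-518$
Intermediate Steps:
$F{\left(-12 \right)} 67 + 85 = \left(3 - 12\right) 67 + 85 = \left(-9\right) 67 + 85 = -603 + 85 = -518$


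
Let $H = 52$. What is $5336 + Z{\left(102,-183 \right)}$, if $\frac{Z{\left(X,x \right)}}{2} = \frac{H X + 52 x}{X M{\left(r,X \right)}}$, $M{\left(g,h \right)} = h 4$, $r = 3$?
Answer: $\frac{3084091}{578} \approx 5335.8$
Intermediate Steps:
$M{\left(g,h \right)} = 4 h$
$Z{\left(X,x \right)} = \frac{52 X + 52 x}{2 X^{2}}$ ($Z{\left(X,x \right)} = 2 \frac{52 X + 52 x}{X 4 X} = 2 \frac{52 X + 52 x}{4 X^{2}} = \frac{52 X + 52 x}{2 X^{2}}$)
$5336 + Z{\left(102,-183 \right)} = 5336 + \frac{26 \left(102 - 183\right)}{10404} = 5336 + 26 \cdot \frac{1}{10404} \left(-81\right) = 5336 - \frac{117}{578} = \frac{3084091}{578}$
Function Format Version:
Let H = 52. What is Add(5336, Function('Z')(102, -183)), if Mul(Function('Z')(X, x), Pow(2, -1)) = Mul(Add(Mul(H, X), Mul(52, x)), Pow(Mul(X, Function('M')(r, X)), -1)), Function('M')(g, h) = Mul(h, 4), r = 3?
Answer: Rational(3084091, 578) ≈ 5335.8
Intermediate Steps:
Function('M')(g, h) = Mul(4, h)
Function('Z')(X, x) = Mul(Rational(1, 2), Pow(X, -2), Add(Mul(52, X), Mul(52, x))) (Function('Z')(X, x) = Mul(2, Mul(Add(Mul(52, X), Mul(52, x)), Pow(Mul(X, Mul(4, X)), -1))) = Mul(2, Mul(Add(Mul(52, X), Mul(52, x)), Pow(Mul(4, Pow(X, 2)), -1))) = Mul(2, Mul(Add(Mul(52, X), Mul(52, x)), Mul(Rational(1, 4), Pow(X, -2)))) = Mul(2, Mul(Rational(1, 4), Pow(X, -2), Add(Mul(52, X), Mul(52, x)))) = Mul(Rational(1, 2), Pow(X, -2), Add(Mul(52, X), Mul(52, x))))
Add(5336, Function('Z')(102, -183)) = Add(5336, Mul(26, Pow(102, -2), Add(102, -183))) = Add(5336, Mul(26, Rational(1, 10404), -81)) = Add(5336, Rational(-117, 578)) = Rational(3084091, 578)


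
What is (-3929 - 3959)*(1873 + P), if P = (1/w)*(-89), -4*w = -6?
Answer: -42918608/3 ≈ -1.4306e+7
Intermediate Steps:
w = 3/2 (w = -1/4*(-6) = 3/2 ≈ 1.5000)
P = -178/3 (P = (1/(3/2))*(-89) = (1*(2/3))*(-89) = (2/3)*(-89) = -178/3 ≈ -59.333)
(-3929 - 3959)*(1873 + P) = (-3929 - 3959)*(1873 - 178/3) = -7888*5441/3 = -42918608/3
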